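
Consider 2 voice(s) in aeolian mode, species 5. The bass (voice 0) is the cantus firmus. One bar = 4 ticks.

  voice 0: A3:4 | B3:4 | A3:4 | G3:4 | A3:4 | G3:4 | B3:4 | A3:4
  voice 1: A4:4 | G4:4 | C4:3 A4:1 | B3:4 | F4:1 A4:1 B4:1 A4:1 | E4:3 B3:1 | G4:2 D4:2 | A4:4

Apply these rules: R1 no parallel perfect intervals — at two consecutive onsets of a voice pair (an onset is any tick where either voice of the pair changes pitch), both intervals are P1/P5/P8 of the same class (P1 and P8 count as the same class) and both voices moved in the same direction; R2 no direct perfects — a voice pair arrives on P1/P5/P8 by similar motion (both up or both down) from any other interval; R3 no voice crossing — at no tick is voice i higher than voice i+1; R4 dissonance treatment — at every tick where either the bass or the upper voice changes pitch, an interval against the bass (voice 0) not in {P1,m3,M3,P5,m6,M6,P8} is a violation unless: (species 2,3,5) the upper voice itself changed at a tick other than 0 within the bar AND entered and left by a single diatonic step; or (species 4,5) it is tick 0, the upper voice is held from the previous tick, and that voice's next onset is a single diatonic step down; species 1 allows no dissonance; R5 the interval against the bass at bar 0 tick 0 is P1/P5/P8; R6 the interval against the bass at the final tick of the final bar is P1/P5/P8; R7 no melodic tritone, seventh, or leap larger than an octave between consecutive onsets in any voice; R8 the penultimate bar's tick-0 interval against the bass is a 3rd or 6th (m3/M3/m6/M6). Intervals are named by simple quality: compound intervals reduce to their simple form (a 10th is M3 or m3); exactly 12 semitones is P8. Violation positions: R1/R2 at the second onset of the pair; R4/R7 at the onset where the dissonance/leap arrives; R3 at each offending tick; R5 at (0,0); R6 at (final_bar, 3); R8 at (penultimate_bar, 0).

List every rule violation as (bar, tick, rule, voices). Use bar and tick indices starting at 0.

bar 0: v0=A3 v1=A4 downbeat P8
bar 1: v0=B3 v1=G4 downbeat m6
bar 2: v0=A3 v1=C4 downbeat m3
bar 3: v0=G3 v1=B3 downbeat M3
bar 4: v0=A3 v1=F4 downbeat m6
bar 5: v0=G3 v1=E4 downbeat M6
bar 6: v0=B3 v1=G4 downbeat m6
bar 7: v0=A3 v1=A4 downbeat P8
  -> R7 @ bar 3 tick 0 v(1,): A4->B3 leap 10st
  -> R7 @ bar 4 tick 0 v(1,): B3->F4 leap 6st

(3, 0, R7, (1,))
(4, 0, R7, (1,))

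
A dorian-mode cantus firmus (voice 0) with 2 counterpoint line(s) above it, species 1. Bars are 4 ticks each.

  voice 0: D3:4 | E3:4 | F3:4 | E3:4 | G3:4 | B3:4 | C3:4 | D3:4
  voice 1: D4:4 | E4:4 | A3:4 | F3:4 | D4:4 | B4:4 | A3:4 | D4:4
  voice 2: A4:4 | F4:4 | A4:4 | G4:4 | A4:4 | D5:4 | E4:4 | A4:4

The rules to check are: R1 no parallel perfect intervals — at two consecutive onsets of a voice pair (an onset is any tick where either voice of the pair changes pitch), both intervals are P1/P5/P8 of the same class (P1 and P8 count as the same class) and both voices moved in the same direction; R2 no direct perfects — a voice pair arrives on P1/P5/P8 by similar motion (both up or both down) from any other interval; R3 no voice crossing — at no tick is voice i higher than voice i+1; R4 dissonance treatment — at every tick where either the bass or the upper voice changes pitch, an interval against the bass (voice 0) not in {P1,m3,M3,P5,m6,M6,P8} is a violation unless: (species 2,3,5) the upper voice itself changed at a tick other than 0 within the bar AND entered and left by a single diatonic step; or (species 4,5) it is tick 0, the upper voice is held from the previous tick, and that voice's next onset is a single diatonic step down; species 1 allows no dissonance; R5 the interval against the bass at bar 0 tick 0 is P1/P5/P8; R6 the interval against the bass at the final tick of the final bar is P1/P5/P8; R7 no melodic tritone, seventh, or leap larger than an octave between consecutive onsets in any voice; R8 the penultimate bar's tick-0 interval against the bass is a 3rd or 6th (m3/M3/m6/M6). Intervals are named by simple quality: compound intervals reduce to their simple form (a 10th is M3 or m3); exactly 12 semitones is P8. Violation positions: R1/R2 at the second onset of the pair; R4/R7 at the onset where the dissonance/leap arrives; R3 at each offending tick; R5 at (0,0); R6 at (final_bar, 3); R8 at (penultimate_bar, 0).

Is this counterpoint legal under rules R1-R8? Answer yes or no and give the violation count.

No (14 violations)

bar 0: v0=D3 v1=D4 v2=A4 (P5)
bar 1: v0=E3 v1=E4 v2=F4 (m2)
bar 2: v0=F3 v1=A3 v2=A4 (M3)
bar 3: v0=E3 v1=F3 v2=G4 (m3)
bar 4: v0=G3 v1=D4 v2=A4 (M2)
bar 5: v0=B3 v1=B4 v2=D5 (m3)
bar 6: v0=C3 v1=A3 v2=E4 (M3)
bar 7: v0=D3 v1=D4 v2=A4 (P5)
  R1 @ bar1.0: D3/D4 P8 -> E3/E4 P8 similar
  R4 @ bar1.0: E3/F4 m2 untreated
  R4 @ bar3.0: E3/F3 m2 untreated
  R2 @ bar4.0: E3/F3 m2 -> G3/D4 P5 similar
  R2 @ bar4.0: F3/G4 M2 -> D4/A4 P5 similar
  R4 @ bar4.0: G3/A4 M2 untreated
  R2 @ bar5.0: G3/D4 P5 -> B3/B4 P8 similar
  R2 @ bar6.0: B4/D5 m3 -> A3/E4 P5 similar
  R7 @ bar6.0: B3->C3 leap 11st
  R7 @ bar6.0: B4->A3 leap 14st
  R7 @ bar6.0: D5->E4 leap 10st
  R1 @ bar7.0: A3/E4 P5 -> D4/A4 P5 similar
  R2 @ bar7.0: C3/A3 M6 -> D3/D4 P8 similar
  R2 @ bar7.0: C3/E4 M3 -> D3/A4 P5 similar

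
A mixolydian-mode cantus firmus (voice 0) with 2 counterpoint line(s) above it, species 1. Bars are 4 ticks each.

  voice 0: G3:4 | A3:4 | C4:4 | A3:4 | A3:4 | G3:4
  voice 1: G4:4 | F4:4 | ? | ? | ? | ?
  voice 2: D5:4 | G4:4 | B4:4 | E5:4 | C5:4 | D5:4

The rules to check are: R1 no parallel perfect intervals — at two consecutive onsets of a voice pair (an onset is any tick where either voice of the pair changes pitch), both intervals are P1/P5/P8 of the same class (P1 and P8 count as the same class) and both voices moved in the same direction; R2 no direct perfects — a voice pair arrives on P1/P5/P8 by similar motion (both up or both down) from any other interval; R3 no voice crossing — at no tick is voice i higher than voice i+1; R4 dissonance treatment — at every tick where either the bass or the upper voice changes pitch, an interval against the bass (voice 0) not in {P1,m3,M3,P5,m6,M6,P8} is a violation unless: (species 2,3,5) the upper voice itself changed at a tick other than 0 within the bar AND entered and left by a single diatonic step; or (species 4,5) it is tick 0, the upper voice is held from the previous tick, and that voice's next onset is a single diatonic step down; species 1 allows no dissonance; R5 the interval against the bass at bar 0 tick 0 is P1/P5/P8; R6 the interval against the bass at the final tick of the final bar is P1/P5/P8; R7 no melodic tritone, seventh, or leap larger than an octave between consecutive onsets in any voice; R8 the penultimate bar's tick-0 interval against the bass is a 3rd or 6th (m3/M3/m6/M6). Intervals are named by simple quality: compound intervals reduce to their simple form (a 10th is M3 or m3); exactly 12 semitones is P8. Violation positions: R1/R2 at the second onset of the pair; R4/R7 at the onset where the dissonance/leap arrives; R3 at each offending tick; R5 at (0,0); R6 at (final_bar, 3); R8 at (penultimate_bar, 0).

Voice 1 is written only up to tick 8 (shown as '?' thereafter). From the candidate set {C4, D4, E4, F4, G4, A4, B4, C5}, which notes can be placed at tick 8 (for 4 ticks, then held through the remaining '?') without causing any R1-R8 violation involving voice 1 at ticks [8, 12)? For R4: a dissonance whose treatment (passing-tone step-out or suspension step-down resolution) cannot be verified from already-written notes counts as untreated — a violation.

C4: legal
D4: violates R4
E4: legal
F4: violates R4
G4: violates R2
A4: legal
B4: violates R2,R4,R7
C5: violates R2,R3

{A4, C4, E4}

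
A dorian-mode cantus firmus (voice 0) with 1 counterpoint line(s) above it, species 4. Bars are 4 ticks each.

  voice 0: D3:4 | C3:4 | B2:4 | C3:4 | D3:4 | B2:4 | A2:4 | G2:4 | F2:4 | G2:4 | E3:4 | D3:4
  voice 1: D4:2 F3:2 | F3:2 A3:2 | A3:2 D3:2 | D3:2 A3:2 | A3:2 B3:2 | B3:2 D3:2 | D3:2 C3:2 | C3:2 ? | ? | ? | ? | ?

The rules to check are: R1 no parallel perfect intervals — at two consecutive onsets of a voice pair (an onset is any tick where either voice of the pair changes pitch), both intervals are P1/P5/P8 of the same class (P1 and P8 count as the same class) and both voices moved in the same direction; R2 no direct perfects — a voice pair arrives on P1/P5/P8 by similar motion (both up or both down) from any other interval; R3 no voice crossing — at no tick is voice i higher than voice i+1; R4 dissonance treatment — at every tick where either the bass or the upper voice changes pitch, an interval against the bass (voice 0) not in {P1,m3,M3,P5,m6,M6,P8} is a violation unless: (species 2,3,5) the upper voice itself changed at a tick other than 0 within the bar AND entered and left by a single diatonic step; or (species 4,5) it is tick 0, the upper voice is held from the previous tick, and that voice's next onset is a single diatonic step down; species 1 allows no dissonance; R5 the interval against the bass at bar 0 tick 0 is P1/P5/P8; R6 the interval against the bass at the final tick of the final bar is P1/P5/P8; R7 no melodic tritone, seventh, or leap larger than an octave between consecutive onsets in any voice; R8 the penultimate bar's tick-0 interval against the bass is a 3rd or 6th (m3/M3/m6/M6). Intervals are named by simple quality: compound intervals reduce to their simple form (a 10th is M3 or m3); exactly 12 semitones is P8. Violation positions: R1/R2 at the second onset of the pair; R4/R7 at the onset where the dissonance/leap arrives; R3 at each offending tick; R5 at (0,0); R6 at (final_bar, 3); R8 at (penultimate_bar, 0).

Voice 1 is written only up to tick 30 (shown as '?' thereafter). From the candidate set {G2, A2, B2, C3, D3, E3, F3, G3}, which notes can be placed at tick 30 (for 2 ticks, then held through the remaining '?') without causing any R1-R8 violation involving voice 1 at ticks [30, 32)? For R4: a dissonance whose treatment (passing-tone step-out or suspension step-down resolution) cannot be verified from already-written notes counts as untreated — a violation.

G2: legal
A2: violates R4
B2: legal
C3: legal
D3: legal
E3: legal
F3: violates R4
G3: legal

{B2, C3, D3, E3, G2, G3}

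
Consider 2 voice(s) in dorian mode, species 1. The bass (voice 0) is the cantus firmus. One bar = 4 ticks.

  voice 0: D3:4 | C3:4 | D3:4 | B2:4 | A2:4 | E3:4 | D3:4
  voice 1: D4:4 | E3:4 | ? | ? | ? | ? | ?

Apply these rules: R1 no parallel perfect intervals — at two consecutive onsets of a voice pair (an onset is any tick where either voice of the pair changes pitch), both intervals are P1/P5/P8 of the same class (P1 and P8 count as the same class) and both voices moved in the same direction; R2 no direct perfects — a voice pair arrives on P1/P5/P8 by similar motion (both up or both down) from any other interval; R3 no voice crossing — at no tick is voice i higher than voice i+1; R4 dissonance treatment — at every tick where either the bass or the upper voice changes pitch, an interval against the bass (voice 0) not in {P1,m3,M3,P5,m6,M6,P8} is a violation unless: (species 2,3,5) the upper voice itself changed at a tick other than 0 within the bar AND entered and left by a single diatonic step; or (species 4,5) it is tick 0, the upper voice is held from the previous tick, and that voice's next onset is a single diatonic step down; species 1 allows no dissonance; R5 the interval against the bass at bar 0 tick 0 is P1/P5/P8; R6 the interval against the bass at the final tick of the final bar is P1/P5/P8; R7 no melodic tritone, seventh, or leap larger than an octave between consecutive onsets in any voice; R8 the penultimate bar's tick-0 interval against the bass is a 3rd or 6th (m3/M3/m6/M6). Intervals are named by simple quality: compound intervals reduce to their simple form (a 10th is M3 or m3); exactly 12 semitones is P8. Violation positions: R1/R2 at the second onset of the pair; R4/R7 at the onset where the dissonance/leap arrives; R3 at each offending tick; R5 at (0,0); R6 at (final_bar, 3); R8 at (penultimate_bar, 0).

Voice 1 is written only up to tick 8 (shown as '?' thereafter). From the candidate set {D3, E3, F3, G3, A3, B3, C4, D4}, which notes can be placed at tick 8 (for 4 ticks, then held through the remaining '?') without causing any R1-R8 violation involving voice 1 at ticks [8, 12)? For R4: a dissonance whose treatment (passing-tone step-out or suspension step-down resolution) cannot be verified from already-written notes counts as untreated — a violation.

{B3, D3, F3}

D3: legal
E3: violates R4
F3: legal
G3: violates R4
A3: violates R2
B3: legal
C4: violates R4
D4: violates R2,R7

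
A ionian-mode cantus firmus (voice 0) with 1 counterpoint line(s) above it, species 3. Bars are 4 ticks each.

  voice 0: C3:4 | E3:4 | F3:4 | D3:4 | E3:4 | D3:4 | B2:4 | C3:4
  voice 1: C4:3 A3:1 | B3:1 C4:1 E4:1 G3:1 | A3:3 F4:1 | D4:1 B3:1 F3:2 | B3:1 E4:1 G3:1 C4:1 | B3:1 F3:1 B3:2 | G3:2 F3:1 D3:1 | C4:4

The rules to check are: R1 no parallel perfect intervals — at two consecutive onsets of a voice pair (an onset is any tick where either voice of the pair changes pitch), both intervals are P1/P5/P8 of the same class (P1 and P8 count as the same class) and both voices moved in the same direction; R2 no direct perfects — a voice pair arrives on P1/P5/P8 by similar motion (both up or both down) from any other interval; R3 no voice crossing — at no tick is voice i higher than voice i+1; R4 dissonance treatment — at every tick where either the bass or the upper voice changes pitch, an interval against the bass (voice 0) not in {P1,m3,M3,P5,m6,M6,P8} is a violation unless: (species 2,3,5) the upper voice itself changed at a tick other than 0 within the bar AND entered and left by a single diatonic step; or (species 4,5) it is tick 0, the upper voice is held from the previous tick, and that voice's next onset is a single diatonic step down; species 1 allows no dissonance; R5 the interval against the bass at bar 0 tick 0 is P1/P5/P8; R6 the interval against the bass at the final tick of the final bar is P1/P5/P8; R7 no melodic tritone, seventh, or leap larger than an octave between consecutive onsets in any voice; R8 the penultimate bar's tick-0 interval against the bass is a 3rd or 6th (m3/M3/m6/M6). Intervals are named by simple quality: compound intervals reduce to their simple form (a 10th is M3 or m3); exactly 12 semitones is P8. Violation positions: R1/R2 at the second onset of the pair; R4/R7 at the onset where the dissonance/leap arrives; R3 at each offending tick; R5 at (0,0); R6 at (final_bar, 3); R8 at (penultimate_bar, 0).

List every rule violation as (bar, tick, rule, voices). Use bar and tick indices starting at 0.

(1, 0, R2, (0, 1))
(3, 0, R1, (0, 1))
(3, 2, R7, (1,))
(4, 0, R2, (0, 1))
(4, 0, R7, (1,))
(5, 1, R7, (1,))
(5, 2, R7, (1,))
(6, 2, R4, (0, 1))
(7, 0, R2, (0, 1))
(7, 0, R7, (1,))

bar 0: v0=C3 v1=C4 downbeat P8
bar 1: v0=E3 v1=B3 downbeat P5
bar 2: v0=F3 v1=A3 downbeat M3
bar 3: v0=D3 v1=D4 downbeat P8
bar 4: v0=E3 v1=B3 downbeat P5
bar 5: v0=D3 v1=B3 downbeat M6
bar 6: v0=B2 v1=G3 downbeat m6
bar 7: v0=C3 v1=C4 downbeat P8
  -> R2 @ bar 1 tick 0 v(0, 1): C3/A3 M6 -> E3/B3 P5 similar
  -> R1 @ bar 3 tick 0 v(0, 1): F3/F4 P8 -> D3/D4 P8 similar
  -> R7 @ bar 3 tick 2 v(1,): B3->F3 leap 6st
  -> R2 @ bar 4 tick 0 v(0, 1): D3/F3 m3 -> E3/B3 P5 similar
  -> R7 @ bar 4 tick 0 v(1,): F3->B3 leap 6st
  -> R7 @ bar 5 tick 1 v(1,): B3->F3 leap 6st
  -> R7 @ bar 5 tick 2 v(1,): F3->B3 leap 6st
  -> R4 @ bar 6 tick 2 v(0, 1): B2/F3 TT untreated
  -> R2 @ bar 7 tick 0 v(0, 1): B2/D3 m3 -> C3/C4 P8 similar
  -> R7 @ bar 7 tick 0 v(1,): D3->C4 leap 10st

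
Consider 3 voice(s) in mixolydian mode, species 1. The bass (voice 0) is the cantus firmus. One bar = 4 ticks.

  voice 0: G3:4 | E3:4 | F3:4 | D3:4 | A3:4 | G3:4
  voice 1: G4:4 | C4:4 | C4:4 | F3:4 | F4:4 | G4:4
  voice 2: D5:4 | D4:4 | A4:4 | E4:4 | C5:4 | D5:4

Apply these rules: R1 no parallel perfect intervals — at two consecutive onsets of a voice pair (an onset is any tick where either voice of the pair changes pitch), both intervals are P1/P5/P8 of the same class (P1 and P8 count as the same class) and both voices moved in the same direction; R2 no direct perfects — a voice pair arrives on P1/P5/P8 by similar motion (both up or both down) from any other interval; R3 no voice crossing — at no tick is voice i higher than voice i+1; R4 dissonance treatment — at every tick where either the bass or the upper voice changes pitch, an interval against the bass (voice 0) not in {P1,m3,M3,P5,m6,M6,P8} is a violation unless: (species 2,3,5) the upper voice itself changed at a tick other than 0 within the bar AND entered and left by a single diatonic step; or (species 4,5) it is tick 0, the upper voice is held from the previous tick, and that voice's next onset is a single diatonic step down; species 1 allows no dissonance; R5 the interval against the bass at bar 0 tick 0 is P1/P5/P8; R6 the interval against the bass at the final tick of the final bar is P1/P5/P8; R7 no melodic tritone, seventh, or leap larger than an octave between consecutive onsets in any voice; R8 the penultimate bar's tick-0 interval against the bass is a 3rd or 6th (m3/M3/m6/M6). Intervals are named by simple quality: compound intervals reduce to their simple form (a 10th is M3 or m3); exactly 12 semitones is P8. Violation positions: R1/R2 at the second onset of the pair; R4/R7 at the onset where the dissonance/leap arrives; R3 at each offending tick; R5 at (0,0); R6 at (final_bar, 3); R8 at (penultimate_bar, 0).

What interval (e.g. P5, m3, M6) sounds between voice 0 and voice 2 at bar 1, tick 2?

m7

voice 0=E3 voice 2=D4 -> m7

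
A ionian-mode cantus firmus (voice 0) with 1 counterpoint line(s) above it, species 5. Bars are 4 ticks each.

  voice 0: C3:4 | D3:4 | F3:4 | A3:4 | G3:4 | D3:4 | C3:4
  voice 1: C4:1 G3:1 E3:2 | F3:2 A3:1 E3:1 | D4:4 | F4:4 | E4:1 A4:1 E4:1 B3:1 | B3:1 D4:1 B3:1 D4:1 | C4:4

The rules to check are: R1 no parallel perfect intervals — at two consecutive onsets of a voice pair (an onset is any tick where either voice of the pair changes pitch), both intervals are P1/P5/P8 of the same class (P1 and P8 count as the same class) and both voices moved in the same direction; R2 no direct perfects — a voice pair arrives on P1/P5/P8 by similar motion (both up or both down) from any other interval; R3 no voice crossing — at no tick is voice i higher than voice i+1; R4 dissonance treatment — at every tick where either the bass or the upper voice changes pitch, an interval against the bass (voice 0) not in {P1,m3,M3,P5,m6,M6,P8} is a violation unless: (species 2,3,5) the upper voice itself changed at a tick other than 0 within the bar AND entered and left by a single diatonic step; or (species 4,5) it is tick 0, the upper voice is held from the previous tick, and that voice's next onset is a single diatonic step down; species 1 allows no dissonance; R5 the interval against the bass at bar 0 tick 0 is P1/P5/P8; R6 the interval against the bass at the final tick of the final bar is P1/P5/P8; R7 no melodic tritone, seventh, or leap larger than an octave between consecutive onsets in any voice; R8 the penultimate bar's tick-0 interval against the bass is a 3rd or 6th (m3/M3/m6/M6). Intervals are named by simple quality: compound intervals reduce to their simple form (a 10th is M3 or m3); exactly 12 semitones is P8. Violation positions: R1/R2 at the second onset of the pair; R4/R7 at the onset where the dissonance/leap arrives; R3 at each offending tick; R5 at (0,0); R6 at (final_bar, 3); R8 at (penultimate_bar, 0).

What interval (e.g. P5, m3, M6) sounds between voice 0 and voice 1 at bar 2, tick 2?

voice 0=F3 voice 1=D4 -> M6

M6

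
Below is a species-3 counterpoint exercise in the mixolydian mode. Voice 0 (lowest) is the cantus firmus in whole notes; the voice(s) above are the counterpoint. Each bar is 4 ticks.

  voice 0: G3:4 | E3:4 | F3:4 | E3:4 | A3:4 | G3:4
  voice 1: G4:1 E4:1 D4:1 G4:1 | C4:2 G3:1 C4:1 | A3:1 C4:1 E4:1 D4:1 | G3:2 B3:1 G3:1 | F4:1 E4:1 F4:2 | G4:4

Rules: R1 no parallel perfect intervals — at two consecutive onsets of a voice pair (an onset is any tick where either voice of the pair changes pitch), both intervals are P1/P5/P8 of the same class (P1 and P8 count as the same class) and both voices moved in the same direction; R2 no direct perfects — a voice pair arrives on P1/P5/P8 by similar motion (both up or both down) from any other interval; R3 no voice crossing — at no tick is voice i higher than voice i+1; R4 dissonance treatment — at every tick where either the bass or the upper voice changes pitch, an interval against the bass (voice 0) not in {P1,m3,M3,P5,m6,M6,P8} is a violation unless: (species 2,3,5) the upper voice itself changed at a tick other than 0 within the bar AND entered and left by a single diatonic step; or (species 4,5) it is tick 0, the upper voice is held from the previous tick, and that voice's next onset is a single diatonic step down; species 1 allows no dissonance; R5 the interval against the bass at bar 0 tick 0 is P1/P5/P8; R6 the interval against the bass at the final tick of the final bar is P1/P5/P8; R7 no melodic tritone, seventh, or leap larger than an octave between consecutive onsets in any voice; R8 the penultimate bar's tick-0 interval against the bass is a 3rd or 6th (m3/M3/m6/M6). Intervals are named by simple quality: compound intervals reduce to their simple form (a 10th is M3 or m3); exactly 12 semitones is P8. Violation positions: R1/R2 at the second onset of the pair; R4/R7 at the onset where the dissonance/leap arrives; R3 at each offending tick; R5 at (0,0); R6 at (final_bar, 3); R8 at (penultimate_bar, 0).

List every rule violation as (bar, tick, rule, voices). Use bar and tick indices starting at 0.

bar 0: v0=G3 v1=G4 downbeat P8
bar 1: v0=E3 v1=C4 downbeat m6
bar 2: v0=F3 v1=A3 downbeat M3
bar 3: v0=E3 v1=G3 downbeat m3
bar 4: v0=A3 v1=F4 downbeat m6
bar 5: v0=G3 v1=G4 downbeat P8
  -> R4 @ bar 2 tick 2 v(0, 1): F3/E4 M7 untreated
  -> R7 @ bar 4 tick 0 v(1,): G3->F4 leap 10st

(2, 2, R4, (0, 1))
(4, 0, R7, (1,))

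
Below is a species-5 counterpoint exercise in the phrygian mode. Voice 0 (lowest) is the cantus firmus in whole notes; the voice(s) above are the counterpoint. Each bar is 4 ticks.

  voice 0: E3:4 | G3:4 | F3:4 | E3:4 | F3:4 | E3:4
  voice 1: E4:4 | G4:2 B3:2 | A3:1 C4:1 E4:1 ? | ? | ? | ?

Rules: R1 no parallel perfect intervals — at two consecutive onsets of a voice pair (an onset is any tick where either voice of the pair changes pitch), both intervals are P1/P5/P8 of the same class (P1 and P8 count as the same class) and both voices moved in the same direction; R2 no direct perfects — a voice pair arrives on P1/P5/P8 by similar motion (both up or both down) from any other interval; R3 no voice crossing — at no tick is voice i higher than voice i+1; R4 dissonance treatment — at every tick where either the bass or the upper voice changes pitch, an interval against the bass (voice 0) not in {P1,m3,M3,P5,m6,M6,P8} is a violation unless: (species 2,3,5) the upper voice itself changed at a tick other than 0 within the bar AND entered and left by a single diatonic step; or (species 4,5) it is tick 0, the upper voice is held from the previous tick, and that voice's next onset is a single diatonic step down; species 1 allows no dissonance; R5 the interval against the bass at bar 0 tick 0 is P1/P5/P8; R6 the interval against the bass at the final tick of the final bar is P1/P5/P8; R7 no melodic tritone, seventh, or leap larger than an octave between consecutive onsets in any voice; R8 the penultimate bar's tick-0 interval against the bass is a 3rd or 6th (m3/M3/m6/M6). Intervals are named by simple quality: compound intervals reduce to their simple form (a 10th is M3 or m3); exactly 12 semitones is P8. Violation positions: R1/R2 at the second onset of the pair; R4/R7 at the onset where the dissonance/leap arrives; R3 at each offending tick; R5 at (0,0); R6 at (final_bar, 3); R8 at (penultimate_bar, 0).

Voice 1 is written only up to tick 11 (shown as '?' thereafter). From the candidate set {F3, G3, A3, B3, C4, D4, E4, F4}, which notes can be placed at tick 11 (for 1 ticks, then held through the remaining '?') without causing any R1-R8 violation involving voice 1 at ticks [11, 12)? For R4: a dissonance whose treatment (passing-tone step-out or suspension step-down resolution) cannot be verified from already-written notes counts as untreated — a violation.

{A3, C4, D4, E4, F4}

F3: violates R7
G3: violates R4
A3: legal
B3: violates R4
C4: legal
D4: legal
E4: legal
F4: legal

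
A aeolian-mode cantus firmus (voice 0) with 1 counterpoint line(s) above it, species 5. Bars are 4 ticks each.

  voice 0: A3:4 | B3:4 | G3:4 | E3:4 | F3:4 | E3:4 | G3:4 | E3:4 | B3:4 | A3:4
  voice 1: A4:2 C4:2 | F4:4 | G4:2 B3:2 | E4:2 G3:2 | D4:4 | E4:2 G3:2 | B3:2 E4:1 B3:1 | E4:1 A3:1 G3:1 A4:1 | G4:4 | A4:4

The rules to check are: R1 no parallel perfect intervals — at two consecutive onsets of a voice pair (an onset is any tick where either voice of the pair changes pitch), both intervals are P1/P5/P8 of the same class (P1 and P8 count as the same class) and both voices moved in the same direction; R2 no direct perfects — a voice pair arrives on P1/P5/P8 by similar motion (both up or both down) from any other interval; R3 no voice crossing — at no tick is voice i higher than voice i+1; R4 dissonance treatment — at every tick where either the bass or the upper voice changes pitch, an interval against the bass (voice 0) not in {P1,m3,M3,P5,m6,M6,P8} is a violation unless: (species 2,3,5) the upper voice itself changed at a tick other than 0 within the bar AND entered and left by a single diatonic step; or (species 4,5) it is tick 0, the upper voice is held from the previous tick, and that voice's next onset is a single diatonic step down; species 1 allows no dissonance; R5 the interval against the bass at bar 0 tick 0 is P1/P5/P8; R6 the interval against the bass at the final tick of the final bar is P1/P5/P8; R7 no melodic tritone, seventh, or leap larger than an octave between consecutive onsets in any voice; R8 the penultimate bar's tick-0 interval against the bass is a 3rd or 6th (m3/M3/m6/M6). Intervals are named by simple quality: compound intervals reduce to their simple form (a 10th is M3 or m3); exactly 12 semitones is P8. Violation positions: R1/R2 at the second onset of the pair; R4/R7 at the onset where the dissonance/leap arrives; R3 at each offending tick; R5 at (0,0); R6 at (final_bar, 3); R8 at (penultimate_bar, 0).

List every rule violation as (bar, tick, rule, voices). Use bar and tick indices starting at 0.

(1, 0, R4, (0, 1))
(7, 1, R4, (0, 1))
(7, 3, R4, (0, 1))
(7, 3, R7, (1,))

bar 0: v0=A3 v1=A4 downbeat P8
bar 1: v0=B3 v1=F4 downbeat TT
bar 2: v0=G3 v1=G4 downbeat P8
bar 3: v0=E3 v1=E4 downbeat P8
bar 4: v0=F3 v1=D4 downbeat M6
bar 5: v0=E3 v1=E4 downbeat P8
bar 6: v0=G3 v1=B3 downbeat M3
bar 7: v0=E3 v1=E4 downbeat P8
bar 8: v0=B3 v1=G4 downbeat m6
bar 9: v0=A3 v1=A4 downbeat P8
  -> R4 @ bar 1 tick 0 v(0, 1): B3/F4 TT untreated
  -> R4 @ bar 7 tick 1 v(0, 1): E3/A3 P4 untreated
  -> R4 @ bar 7 tick 3 v(0, 1): E3/A4 P4 untreated
  -> R7 @ bar 7 tick 3 v(1,): G3->A4 leap 14st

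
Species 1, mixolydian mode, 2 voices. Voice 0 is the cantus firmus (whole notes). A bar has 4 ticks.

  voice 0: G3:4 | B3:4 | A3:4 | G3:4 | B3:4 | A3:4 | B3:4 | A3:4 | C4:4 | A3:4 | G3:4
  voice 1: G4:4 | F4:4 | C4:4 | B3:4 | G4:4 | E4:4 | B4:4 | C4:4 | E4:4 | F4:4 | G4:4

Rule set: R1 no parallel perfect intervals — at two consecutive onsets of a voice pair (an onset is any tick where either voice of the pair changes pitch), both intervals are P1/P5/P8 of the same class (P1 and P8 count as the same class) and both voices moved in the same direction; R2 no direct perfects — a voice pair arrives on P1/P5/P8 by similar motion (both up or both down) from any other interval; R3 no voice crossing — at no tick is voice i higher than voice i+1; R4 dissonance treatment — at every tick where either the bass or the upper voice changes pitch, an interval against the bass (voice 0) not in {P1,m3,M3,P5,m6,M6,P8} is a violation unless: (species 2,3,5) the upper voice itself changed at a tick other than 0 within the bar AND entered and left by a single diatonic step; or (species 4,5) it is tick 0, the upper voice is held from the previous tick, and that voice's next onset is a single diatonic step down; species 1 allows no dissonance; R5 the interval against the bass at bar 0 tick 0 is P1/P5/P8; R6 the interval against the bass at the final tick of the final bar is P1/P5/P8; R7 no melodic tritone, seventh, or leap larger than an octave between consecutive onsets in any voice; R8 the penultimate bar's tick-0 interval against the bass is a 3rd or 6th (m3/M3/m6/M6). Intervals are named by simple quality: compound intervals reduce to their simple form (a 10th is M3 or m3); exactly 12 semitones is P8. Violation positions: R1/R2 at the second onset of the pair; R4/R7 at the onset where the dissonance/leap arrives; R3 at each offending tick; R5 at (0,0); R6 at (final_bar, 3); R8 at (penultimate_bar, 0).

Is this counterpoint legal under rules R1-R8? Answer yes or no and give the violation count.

bar 0: v0=G3 v1=G4 (P8)
bar 1: v0=B3 v1=F4 (TT)
bar 2: v0=A3 v1=C4 (m3)
bar 3: v0=G3 v1=B3 (M3)
bar 4: v0=B3 v1=G4 (m6)
bar 5: v0=A3 v1=E4 (P5)
bar 6: v0=B3 v1=B4 (P8)
bar 7: v0=A3 v1=C4 (m3)
bar 8: v0=C4 v1=E4 (M3)
bar 9: v0=A3 v1=F4 (m6)
bar 10: v0=G3 v1=G4 (P8)
  R4 @ bar1.0: B3/F4 TT untreated
  R2 @ bar5.0: B3/G4 m6 -> A3/E4 P5 similar
  R2 @ bar6.0: A3/E4 P5 -> B3/B4 P8 similar
  R7 @ bar7.0: B4->C4 leap 11st

No (4 violations)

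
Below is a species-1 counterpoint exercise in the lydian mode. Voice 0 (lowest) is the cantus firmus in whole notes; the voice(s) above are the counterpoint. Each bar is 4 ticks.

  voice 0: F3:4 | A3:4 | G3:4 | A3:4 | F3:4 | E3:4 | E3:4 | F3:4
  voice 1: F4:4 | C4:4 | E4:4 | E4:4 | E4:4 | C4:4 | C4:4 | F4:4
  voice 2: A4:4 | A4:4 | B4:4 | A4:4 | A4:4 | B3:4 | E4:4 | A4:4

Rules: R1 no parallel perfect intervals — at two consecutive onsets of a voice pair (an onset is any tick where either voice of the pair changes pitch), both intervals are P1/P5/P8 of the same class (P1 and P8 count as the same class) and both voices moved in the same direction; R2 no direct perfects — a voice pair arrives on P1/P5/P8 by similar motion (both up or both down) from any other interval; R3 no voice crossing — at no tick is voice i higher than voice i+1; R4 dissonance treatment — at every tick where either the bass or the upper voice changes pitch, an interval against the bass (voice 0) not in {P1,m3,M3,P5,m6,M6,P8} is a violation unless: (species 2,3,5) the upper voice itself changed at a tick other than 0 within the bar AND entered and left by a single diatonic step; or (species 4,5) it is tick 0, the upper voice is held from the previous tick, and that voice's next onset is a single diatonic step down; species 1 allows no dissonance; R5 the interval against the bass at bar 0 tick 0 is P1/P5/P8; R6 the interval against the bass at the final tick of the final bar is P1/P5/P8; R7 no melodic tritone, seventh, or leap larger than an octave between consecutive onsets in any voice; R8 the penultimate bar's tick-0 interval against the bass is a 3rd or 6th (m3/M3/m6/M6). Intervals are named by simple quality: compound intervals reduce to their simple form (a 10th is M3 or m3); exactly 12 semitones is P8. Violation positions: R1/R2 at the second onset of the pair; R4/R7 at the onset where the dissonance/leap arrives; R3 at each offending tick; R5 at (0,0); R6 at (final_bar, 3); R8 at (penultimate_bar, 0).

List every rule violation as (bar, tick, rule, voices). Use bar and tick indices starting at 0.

bar 0: v0=F3 v1=F4 v2=A4 downbeat M3
bar 1: v0=A3 v1=C4 v2=A4 downbeat P8
bar 2: v0=G3 v1=E4 v2=B4 downbeat M3
bar 3: v0=A3 v1=E4 v2=A4 downbeat P8
bar 4: v0=F3 v1=E4 v2=A4 downbeat M3
bar 5: v0=E3 v1=C4 v2=B3 downbeat P5
bar 6: v0=E3 v1=C4 v2=E4 downbeat P8
bar 7: v0=F3 v1=F4 v2=A4 downbeat M3
  -> R5 @ bar 0 tick 0 v(0, 2): opens on M3
  -> R2 @ bar 2 tick 0 v(1, 2): C4/A4 M6 -> E4/B4 P5 similar
  -> R4 @ bar 4 tick 0 v(0, 1): F3/E4 M7 untreated
  -> R2 @ bar 5 tick 0 v(0, 2): F3/A4 M3 -> E3/B3 P5 similar
  -> R3 @ bar 5 tick 0 v(1, 2): C4 above B3
  -> R7 @ bar 5 tick 0 v(2,): A4->B3 leap 10st
  -> R3 @ bar 5 tick 1 v(1, 2): C4 above B3
  -> R3 @ bar 5 tick 2 v(1, 2): C4 above B3
  -> R3 @ bar 5 tick 3 v(1, 2): C4 above B3
  -> R8 @ bar 6 tick 0 v(0, 2): penult P8 not 3rd/6th
  -> R2 @ bar 7 tick 0 v(0, 1): E3/C4 m6 -> F3/F4 P8 similar
  -> R6 @ bar 7 tick 3 v(0, 2): closes on M3

(0, 0, R5, (0, 2))
(2, 0, R2, (1, 2))
(4, 0, R4, (0, 1))
(5, 0, R2, (0, 2))
(5, 0, R3, (1, 2))
(5, 0, R7, (2,))
(5, 1, R3, (1, 2))
(5, 2, R3, (1, 2))
(5, 3, R3, (1, 2))
(6, 0, R8, (0, 2))
(7, 0, R2, (0, 1))
(7, 3, R6, (0, 2))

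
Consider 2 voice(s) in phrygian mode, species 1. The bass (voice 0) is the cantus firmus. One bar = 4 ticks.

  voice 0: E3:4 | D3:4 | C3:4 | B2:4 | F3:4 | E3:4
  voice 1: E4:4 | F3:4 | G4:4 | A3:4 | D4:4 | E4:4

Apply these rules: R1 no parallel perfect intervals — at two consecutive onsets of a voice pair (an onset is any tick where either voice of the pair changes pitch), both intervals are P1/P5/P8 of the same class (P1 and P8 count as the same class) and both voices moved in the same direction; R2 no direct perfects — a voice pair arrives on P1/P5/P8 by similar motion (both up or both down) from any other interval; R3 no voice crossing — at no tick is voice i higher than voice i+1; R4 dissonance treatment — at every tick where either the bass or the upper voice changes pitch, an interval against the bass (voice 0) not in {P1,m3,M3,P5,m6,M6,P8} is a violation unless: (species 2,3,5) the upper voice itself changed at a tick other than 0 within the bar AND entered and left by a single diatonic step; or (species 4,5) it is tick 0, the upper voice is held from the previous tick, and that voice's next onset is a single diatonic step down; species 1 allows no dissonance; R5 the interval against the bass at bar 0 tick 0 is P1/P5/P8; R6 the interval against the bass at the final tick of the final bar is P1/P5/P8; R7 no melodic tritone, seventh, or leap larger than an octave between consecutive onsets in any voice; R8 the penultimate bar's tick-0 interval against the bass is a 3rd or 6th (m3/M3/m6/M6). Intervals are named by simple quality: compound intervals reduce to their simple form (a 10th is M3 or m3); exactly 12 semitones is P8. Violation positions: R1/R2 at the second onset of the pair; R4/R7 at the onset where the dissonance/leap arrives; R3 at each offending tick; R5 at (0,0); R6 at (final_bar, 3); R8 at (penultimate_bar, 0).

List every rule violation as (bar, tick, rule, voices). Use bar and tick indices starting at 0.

bar 0: v0=E3 v1=E4 downbeat P8
bar 1: v0=D3 v1=F3 downbeat m3
bar 2: v0=C3 v1=G4 downbeat P5
bar 3: v0=B2 v1=A3 downbeat m7
bar 4: v0=F3 v1=D4 downbeat M6
bar 5: v0=E3 v1=E4 downbeat P8
  -> R7 @ bar 1 tick 0 v(1,): E4->F3 leap 11st
  -> R7 @ bar 2 tick 0 v(1,): F3->G4 leap 14st
  -> R4 @ bar 3 tick 0 v(0, 1): B2/A3 m7 untreated
  -> R7 @ bar 3 tick 0 v(1,): G4->A3 leap 10st
  -> R7 @ bar 4 tick 0 v(0,): B2->F3 leap 6st

(1, 0, R7, (1,))
(2, 0, R7, (1,))
(3, 0, R4, (0, 1))
(3, 0, R7, (1,))
(4, 0, R7, (0,))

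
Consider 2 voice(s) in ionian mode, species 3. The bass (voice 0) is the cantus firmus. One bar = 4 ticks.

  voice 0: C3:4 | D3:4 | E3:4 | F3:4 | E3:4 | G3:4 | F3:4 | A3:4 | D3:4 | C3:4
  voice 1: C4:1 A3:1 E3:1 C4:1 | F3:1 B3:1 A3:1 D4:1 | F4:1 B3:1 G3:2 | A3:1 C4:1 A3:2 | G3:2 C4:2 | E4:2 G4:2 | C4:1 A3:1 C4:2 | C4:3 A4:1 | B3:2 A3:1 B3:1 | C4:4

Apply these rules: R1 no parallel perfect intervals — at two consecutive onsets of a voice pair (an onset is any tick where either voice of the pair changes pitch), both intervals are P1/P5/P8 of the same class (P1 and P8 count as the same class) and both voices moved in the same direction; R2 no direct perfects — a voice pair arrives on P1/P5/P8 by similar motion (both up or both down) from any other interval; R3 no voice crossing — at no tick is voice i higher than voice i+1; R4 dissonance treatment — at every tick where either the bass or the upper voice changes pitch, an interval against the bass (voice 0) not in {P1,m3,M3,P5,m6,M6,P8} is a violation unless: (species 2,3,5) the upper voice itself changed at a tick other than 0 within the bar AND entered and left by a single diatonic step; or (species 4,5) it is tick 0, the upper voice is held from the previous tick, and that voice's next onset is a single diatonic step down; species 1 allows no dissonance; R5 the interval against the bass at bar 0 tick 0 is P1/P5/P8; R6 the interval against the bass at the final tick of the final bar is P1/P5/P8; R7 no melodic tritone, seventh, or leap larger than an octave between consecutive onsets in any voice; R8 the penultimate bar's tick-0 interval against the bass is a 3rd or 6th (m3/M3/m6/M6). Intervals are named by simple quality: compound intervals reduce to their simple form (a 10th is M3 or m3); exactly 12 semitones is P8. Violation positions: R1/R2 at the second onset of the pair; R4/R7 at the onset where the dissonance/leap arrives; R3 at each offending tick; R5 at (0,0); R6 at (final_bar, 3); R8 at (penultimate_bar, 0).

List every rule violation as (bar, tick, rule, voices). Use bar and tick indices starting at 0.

(1, 1, R7, (1,))
(2, 0, R4, (0, 1))
(2, 1, R7, (1,))
(6, 0, R2, (0, 1))
(8, 0, R7, (1,))

bar 0: v0=C3 v1=C4 downbeat P8
bar 1: v0=D3 v1=F3 downbeat m3
bar 2: v0=E3 v1=F4 downbeat m2
bar 3: v0=F3 v1=A3 downbeat M3
bar 4: v0=E3 v1=G3 downbeat m3
bar 5: v0=G3 v1=E4 downbeat M6
bar 6: v0=F3 v1=C4 downbeat P5
bar 7: v0=A3 v1=C4 downbeat m3
bar 8: v0=D3 v1=B3 downbeat M6
bar 9: v0=C3 v1=C4 downbeat P8
  -> R7 @ bar 1 tick 1 v(1,): F3->B3 leap 6st
  -> R4 @ bar 2 tick 0 v(0, 1): E3/F4 m2 untreated
  -> R7 @ bar 2 tick 1 v(1,): F4->B3 leap 6st
  -> R2 @ bar 6 tick 0 v(0, 1): G3/G4 P8 -> F3/C4 P5 similar
  -> R7 @ bar 8 tick 0 v(1,): A4->B3 leap 10st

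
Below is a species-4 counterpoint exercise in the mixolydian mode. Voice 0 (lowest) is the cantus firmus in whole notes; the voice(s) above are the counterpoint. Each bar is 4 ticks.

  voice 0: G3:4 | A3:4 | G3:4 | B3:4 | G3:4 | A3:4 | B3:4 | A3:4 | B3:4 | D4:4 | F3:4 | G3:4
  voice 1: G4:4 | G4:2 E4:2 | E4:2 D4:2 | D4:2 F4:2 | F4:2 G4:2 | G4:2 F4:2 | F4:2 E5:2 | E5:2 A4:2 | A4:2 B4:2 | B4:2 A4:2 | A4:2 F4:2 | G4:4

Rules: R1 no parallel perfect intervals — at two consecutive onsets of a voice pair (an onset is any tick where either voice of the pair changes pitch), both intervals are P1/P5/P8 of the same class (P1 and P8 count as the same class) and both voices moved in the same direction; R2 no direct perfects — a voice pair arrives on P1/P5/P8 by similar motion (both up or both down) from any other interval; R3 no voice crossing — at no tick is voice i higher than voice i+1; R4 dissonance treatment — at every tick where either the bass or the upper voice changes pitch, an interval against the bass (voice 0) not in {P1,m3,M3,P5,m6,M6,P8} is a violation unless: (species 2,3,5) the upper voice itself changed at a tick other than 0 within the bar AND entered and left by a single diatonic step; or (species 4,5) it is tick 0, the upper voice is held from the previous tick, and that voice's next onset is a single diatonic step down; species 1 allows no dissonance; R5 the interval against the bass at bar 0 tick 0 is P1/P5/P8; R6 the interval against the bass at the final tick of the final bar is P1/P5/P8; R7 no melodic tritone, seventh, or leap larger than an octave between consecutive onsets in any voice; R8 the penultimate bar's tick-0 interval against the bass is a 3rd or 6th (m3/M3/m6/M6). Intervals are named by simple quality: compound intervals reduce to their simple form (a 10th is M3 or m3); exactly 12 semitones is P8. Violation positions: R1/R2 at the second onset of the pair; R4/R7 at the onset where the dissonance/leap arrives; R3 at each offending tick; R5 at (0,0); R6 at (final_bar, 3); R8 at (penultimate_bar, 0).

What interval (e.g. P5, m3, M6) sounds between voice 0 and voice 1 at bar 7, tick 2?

P8

voice 0=A3 voice 1=A4 -> P8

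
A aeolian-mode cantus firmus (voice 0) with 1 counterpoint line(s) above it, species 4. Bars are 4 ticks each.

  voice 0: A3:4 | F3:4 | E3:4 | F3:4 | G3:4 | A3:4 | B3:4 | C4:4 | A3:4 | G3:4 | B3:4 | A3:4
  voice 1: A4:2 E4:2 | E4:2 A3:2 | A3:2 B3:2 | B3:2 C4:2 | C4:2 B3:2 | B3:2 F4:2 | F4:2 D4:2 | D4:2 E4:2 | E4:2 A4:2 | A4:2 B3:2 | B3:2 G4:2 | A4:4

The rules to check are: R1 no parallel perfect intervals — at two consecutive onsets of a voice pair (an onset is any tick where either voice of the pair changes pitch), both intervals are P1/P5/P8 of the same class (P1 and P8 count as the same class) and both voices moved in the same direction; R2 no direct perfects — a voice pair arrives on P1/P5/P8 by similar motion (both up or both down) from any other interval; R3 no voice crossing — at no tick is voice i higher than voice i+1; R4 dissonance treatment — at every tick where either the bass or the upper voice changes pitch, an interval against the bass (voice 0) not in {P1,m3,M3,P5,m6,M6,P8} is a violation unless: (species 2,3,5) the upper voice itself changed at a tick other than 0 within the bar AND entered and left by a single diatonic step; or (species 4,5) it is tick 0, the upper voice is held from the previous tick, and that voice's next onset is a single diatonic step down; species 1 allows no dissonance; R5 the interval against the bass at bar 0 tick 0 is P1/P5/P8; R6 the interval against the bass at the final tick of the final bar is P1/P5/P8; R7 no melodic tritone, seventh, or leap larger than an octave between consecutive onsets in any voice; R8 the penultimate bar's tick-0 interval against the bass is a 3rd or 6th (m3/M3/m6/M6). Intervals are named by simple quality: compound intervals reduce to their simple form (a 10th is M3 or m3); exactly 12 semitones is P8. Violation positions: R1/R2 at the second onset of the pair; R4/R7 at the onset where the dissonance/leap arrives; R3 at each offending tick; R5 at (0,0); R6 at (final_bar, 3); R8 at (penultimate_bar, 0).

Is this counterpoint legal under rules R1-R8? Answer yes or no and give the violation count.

No (10 violations)

bar 0: v0=A3 v1=A4 (P8)
bar 1: v0=F3 v1=E4 (M7)
bar 2: v0=E3 v1=A3 (P4)
bar 3: v0=F3 v1=B3 (TT)
bar 4: v0=G3 v1=C4 (P4)
bar 5: v0=A3 v1=B3 (M2)
bar 6: v0=B3 v1=F4 (TT)
bar 7: v0=C4 v1=D4 (M2)
bar 8: v0=A3 v1=E4 (P5)
bar 9: v0=G3 v1=A4 (M2)
bar 10: v0=B3 v1=B3 (P1)
bar 11: v0=A3 v1=A4 (P8)
  R4 @ bar1.0: F3/E4 M7 untreated
  R4 @ bar2.0: E3/A3 P4 untreated
  R4 @ bar3.0: F3/B3 TT untreated
  R4 @ bar5.0: A3/B3 M2 untreated
  R7 @ bar5.2: B3->F4 leap 6st
  R4 @ bar6.0: B3/F4 TT untreated
  R4 @ bar7.0: C4/D4 M2 untreated
  R4 @ bar9.0: G3/A4 M2 untreated
  R7 @ bar9.2: A4->B3 leap 10st
  R8 @ bar10.0: penult P1 not 3rd/6th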